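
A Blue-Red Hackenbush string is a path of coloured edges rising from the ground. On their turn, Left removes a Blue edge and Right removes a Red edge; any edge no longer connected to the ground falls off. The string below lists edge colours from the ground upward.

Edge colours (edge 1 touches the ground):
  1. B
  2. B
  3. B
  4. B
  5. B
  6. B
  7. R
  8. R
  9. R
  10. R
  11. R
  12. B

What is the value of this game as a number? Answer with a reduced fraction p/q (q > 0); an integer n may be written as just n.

Build v(s[:k]) for k = 1..12, string s = B B B B B B R R R R R B.
v_1 [B]  L=[0]  R=[none]  => 1
v_2 [BB]  L=[0 1]  R=[none]  => 2
v_3 [BBB]  L=[0 1 2]  R=[none]  => 3
v_4 [BBBB]  L=[0 1 2 3]  R=[none]  => 4
v_5 [BBBBB]  L=[0 1 2 3 4]  R=[none]  => 5
v_6 [BBBBBB]  L=[0 1 2 3 4 5]  R=[none]  => 6
v_7 [BBBBBBR]  L=[0 1 2 3 4 5]  R=[6]  => 11/2
v_8 [BBBBBBRR]  L=[0 1 2 3 4 5]  R=[11/2 6]  => 21/4
v_9 [BBBBBBRRR]  L=[0 1 2 3 4 5]  R=[21/4 11/2 6]  => 41/8
v_10 [BBBBBBRRRR]  L=[0 1 2 3 4 5]  R=[41/8 21/4 11/2 6]  => 81/16
v_11 [BBBBBBRRRRR]  L=[0 1 2 3 4 5]  R=[81/16 41/8 21/4 11/2 6]  => 161/32
v_12 [BBBBBBRRRRRB]  L=[0 1 2 3 4 5 161/32]  R=[81/16 41/8 21/4 11/2 6]  => 323/64

323/64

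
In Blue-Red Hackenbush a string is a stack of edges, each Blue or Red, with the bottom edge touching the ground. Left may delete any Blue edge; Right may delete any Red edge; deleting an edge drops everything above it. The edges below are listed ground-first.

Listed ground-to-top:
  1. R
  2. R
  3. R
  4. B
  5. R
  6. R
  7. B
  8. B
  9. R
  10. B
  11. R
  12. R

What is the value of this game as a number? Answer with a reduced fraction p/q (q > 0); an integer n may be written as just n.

-1431/512

Prefix values for R R R B R R B B R B R R via {L|R} + simplicity:
edge 1 of 12 (R): { none | 0 } ⇒ -1
edge 2 of 12 (R): { none | -1,0 } ⇒ -2
edge 3 of 12 (R): { none | -2,-1,0 } ⇒ -3
edge 4 of 12 (B): { -3 | -2,-1,0 } ⇒ -5/2
edge 5 of 12 (R): { -3 | -5/2,-2,-1,0 } ⇒ -11/4
edge 6 of 12 (R): { -3 | -11/4,-5/2,-2,-1,0 } ⇒ -23/8
edge 7 of 12 (B): { -3,-23/8 | -11/4,-5/2,-2,-1,0 } ⇒ -45/16
edge 8 of 12 (B): { -3,-23/8,-45/16 | -11/4,-5/2,-2,-1,0 } ⇒ -89/32
edge 9 of 12 (R): { -3,-23/8,-45/16 | -89/32,-11/4,-5/2,-2,-1,0 } ⇒ -179/64
edge 10 of 12 (B): { -3,-23/8,-45/16,-179/64 | -89/32,-11/4,-5/2,-2,-1,0 } ⇒ -357/128
edge 11 of 12 (R): { -3,-23/8,-45/16,-179/64 | -357/128,-89/32,-11/4,-5/2,-2,-1,0 } ⇒ -715/256
edge 12 of 12 (R): { -3,-23/8,-45/16,-179/64 | -715/256,-357/128,-89/32,-11/4,-5/2,-2,-1,0 } ⇒ -1431/512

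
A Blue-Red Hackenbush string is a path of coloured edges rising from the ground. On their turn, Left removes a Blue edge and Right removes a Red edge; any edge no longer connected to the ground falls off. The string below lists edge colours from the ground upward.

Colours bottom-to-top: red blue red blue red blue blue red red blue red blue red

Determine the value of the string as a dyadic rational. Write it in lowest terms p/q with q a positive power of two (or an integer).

r: Left { (no moves) }, Right { 0 } -> simplest -1
rb: Left { -1 }, Right { 0 } -> simplest -1/2
rbr: Left { -1 }, Right { -1/2,0 } -> simplest -3/4
rbrb: Left { -1,-3/4 }, Right { -1/2,0 } -> simplest -5/8
rbrbr: Left { -1,-3/4 }, Right { -5/8,-1/2,0 } -> simplest -11/16
rbrbrb: Left { -1,-3/4,-11/16 }, Right { -5/8,-1/2,0 } -> simplest -21/32
rbrbrbb: Left { -1,-3/4,-11/16,-21/32 }, Right { -5/8,-1/2,0 } -> simplest -41/64
rbrbrbbr: Left { -1,-3/4,-11/16,-21/32 }, Right { -41/64,-5/8,-1/2,0 } -> simplest -83/128
rbrbrbbrr: Left { -1,-3/4,-11/16,-21/32 }, Right { -83/128,-41/64,-5/8,-1/2,0 } -> simplest -167/256
rbrbrbbrrb: Left { -1,-3/4,-11/16,-21/32,-167/256 }, Right { -83/128,-41/64,-5/8,-1/2,0 } -> simplest -333/512
rbrbrbbrrbr: Left { -1,-3/4,-11/16,-21/32,-167/256 }, Right { -333/512,-83/128,-41/64,-5/8,-1/2,0 } -> simplest -667/1024
rbrbrbbrrbrb: Left { -1,-3/4,-11/16,-21/32,-167/256,-667/1024 }, Right { -333/512,-83/128,-41/64,-5/8,-1/2,0 } -> simplest -1333/2048
rbrbrbbrrbrbr: Left { -1,-3/4,-11/16,-21/32,-167/256,-667/1024 }, Right { -1333/2048,-333/512,-83/128,-41/64,-5/8,-1/2,0 } -> simplest -2667/4096

-2667/4096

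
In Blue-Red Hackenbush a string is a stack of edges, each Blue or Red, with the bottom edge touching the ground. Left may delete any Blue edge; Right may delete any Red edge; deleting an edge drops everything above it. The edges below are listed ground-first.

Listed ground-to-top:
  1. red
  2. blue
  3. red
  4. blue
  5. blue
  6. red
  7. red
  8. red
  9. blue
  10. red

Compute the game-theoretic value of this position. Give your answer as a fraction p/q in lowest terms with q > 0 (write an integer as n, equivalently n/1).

-315/512

Recurse on prefixes of the 10-edge string red blue red blue blue red red red blue red:
1 of 10 · r · max L −∞ · min R 0 — -1
2 of 10 · rb · max L -1 · min R 0 — -1/2
3 of 10 · rbr · max L -1 · min R -1/2 — -3/4
4 of 10 · rbrb · max L -3/4 · min R -1/2 — -5/8
5 of 10 · rbrbb · max L -5/8 · min R -1/2 — -9/16
6 of 10 · rbrbbr · max L -5/8 · min R -9/16 — -19/32
7 of 10 · rbrbbrr · max L -5/8 · min R -19/32 — -39/64
8 of 10 · rbrbbrrr · max L -5/8 · min R -39/64 — -79/128
9 of 10 · rbrbbrrrb · max L -79/128 · min R -39/64 — -157/256
10 of 10 · rbrbbrrrbr · max L -79/128 · min R -157/256 — -315/512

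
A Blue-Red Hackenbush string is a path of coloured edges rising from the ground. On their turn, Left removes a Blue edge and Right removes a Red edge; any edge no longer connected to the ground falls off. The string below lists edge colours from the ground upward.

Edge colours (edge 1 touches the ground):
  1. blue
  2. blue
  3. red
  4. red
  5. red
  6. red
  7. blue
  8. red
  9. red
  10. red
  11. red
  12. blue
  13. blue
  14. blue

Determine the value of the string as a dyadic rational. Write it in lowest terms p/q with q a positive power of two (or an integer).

Recurse on prefixes of the 14-edge string blue blue red red red red blue red red red red blue blue blue:
1 of 14 · b · max L 0 · min R +∞ → 1
2 of 14 · bb · max L 1 · min R +∞ → 2
3 of 14 · bbr · max L 1 · min R 2 → 3/2
4 of 14 · bbrr · max L 1 · min R 3/2 → 5/4
5 of 14 · bbrrr · max L 1 · min R 5/4 → 9/8
6 of 14 · bbrrrr · max L 1 · min R 9/8 → 17/16
7 of 14 · bbrrrrb · max L 17/16 · min R 9/8 → 35/32
8 of 14 · bbrrrrbr · max L 17/16 · min R 35/32 → 69/64
9 of 14 · bbrrrrbrr · max L 17/16 · min R 69/64 → 137/128
10 of 14 · bbrrrrbrrr · max L 17/16 · min R 137/128 → 273/256
11 of 14 · bbrrrrbrrrr · max L 17/16 · min R 273/256 → 545/512
12 of 14 · bbrrrrbrrrrb · max L 545/512 · min R 273/256 → 1091/1024
13 of 14 · bbrrrrbrrrrbb · max L 1091/1024 · min R 273/256 → 2183/2048
14 of 14 · bbrrrrbrrrrbbb · max L 2183/2048 · min R 273/256 → 4367/4096

4367/4096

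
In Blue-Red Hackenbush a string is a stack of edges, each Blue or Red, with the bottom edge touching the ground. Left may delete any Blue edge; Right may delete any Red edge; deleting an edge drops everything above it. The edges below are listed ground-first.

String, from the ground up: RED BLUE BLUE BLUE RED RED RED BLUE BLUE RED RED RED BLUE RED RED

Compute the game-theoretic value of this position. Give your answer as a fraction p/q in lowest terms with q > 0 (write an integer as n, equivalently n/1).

1 of 15 · R · max L −∞ · min R 0 ⇒ -1
2 of 15 · RB · max L -1 · min R 0 ⇒ -1/2
3 of 15 · RBB · max L -1/2 · min R 0 ⇒ -1/4
4 of 15 · RBBB · max L -1/4 · min R 0 ⇒ -1/8
5 of 15 · RBBBR · max L -1/4 · min R -1/8 ⇒ -3/16
6 of 15 · RBBBRR · max L -1/4 · min R -3/16 ⇒ -7/32
7 of 15 · RBBBRRR · max L -1/4 · min R -7/32 ⇒ -15/64
8 of 15 · RBBBRRRB · max L -15/64 · min R -7/32 ⇒ -29/128
9 of 15 · RBBBRRRBB · max L -29/128 · min R -7/32 ⇒ -57/256
10 of 15 · RBBBRRRBBR · max L -29/128 · min R -57/256 ⇒ -115/512
11 of 15 · RBBBRRRBBRR · max L -29/128 · min R -115/512 ⇒ -231/1024
12 of 15 · RBBBRRRBBRRR · max L -29/128 · min R -231/1024 ⇒ -463/2048
13 of 15 · RBBBRRRBBRRRB · max L -463/2048 · min R -231/1024 ⇒ -925/4096
14 of 15 · RBBBRRRBBRRRBR · max L -463/2048 · min R -925/4096 ⇒ -1851/8192
15 of 15 · RBBBRRRBBRRRBRR · max L -463/2048 · min R -1851/8192 ⇒ -3703/16384

-3703/16384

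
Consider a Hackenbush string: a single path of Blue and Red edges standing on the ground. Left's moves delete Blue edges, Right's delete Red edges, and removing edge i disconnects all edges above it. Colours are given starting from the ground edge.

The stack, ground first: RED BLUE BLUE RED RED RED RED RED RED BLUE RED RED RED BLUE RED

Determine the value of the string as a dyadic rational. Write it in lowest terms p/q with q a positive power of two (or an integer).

-8123/16384

Prefix values for RED BLUE BLUE RED RED RED RED RED RED BLUE RED RED RED BLUE RED via {L|R} + simplicity:
1 of 15 · R · max L −∞ · min R 0 so -1
2 of 15 · RB · max L -1 · min R 0 so -1/2
3 of 15 · RBB · max L -1/2 · min R 0 so -1/4
4 of 15 · RBBR · max L -1/2 · min R -1/4 so -3/8
5 of 15 · RBBRR · max L -1/2 · min R -3/8 so -7/16
6 of 15 · RBBRRR · max L -1/2 · min R -7/16 so -15/32
7 of 15 · RBBRRRR · max L -1/2 · min R -15/32 so -31/64
8 of 15 · RBBRRRRR · max L -1/2 · min R -31/64 so -63/128
9 of 15 · RBBRRRRRR · max L -1/2 · min R -63/128 so -127/256
10 of 15 · RBBRRRRRRB · max L -127/256 · min R -63/128 so -253/512
11 of 15 · RBBRRRRRRBR · max L -127/256 · min R -253/512 so -507/1024
12 of 15 · RBBRRRRRRBRR · max L -127/256 · min R -507/1024 so -1015/2048
13 of 15 · RBBRRRRRRBRRR · max L -127/256 · min R -1015/2048 so -2031/4096
14 of 15 · RBBRRRRRRBRRRB · max L -2031/4096 · min R -1015/2048 so -4061/8192
15 of 15 · RBBRRRRRRBRRRBR · max L -2031/4096 · min R -4061/8192 so -8123/16384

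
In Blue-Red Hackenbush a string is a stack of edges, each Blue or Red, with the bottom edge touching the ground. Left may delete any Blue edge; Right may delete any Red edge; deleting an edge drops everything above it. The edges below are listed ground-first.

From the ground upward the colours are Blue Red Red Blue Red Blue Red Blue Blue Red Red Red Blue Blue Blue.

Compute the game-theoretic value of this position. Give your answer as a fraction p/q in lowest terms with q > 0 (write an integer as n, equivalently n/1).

5519/16384

G(B) = { 0 |  } so 1
G(BR) = { 0 | 1 } so 1/2
G(BRR) = { 0 | 1/2,1 } so 1/4
G(BRRB) = { 0,1/4 | 1/2,1 } so 3/8
G(BRRBR) = { 0,1/4 | 3/8,1/2,1 } so 5/16
G(BRRBRB) = { 0,1/4,5/16 | 3/8,1/2,1 } so 11/32
G(BRRBRBR) = { 0,1/4,5/16 | 11/32,3/8,1/2,1 } so 21/64
G(BRRBRBRB) = { 0,1/4,5/16,21/64 | 11/32,3/8,1/2,1 } so 43/128
G(BRRBRBRBB) = { 0,1/4,5/16,21/64,43/128 | 11/32,3/8,1/2,1 } so 87/256
G(BRRBRBRBBR) = { 0,1/4,5/16,21/64,43/128 | 87/256,11/32,3/8,1/2,1 } so 173/512
G(BRRBRBRBBRR) = { 0,1/4,5/16,21/64,43/128 | 173/512,87/256,11/32,3/8,1/2,1 } so 345/1024
G(BRRBRBRBBRRR) = { 0,1/4,5/16,21/64,43/128 | 345/1024,173/512,87/256,11/32,3/8,1/2,1 } so 689/2048
G(BRRBRBRBBRRRB) = { 0,1/4,5/16,21/64,43/128,689/2048 | 345/1024,173/512,87/256,11/32,3/8,1/2,1 } so 1379/4096
G(BRRBRBRBBRRRBB) = { 0,1/4,5/16,21/64,43/128,689/2048,1379/4096 | 345/1024,173/512,87/256,11/32,3/8,1/2,1 } so 2759/8192
G(BRRBRBRBBRRRBBB) = { 0,1/4,5/16,21/64,43/128,689/2048,1379/4096,2759/8192 | 345/1024,173/512,87/256,11/32,3/8,1/2,1 } so 5519/16384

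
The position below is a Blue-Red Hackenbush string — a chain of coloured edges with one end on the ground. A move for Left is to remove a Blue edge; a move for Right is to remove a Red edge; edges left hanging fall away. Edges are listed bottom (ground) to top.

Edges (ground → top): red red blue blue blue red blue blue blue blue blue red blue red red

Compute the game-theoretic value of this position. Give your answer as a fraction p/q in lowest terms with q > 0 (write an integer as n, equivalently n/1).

-9239/8192

Prefix values for red red blue blue blue red blue blue blue blue blue red blue red red via {L|R} + simplicity:
G(r) = { none | 0 } → -1
G(rr) = { none | -1; 0 } → -2
G(rrb) = { -2 | -1; 0 } → -3/2
G(rrbb) = { -2; -3/2 | -1; 0 } → -5/4
G(rrbbb) = { -2; -3/2; -5/4 | -1; 0 } → -9/8
G(rrbbbr) = { -2; -3/2; -5/4 | -9/8; -1; 0 } → -19/16
G(rrbbbrb) = { -2; -3/2; -5/4; -19/16 | -9/8; -1; 0 } → -37/32
G(rrbbbrbb) = { -2; -3/2; -5/4; -19/16; -37/32 | -9/8; -1; 0 } → -73/64
G(rrbbbrbbb) = { -2; -3/2; -5/4; -19/16; -37/32; -73/64 | -9/8; -1; 0 } → -145/128
G(rrbbbrbbbb) = { -2; -3/2; -5/4; -19/16; -37/32; -73/64; -145/128 | -9/8; -1; 0 } → -289/256
G(rrbbbrbbbbb) = { -2; -3/2; -5/4; -19/16; -37/32; -73/64; -145/128; -289/256 | -9/8; -1; 0 } → -577/512
G(rrbbbrbbbbbr) = { -2; -3/2; -5/4; -19/16; -37/32; -73/64; -145/128; -289/256 | -577/512; -9/8; -1; 0 } → -1155/1024
G(rrbbbrbbbbbrb) = { -2; -3/2; -5/4; -19/16; -37/32; -73/64; -145/128; -289/256; -1155/1024 | -577/512; -9/8; -1; 0 } → -2309/2048
G(rrbbbrbbbbbrbr) = { -2; -3/2; -5/4; -19/16; -37/32; -73/64; -145/128; -289/256; -1155/1024 | -2309/2048; -577/512; -9/8; -1; 0 } → -4619/4096
G(rrbbbrbbbbbrbrr) = { -2; -3/2; -5/4; -19/16; -37/32; -73/64; -145/128; -289/256; -1155/1024 | -4619/4096; -2309/2048; -577/512; -9/8; -1; 0 } → -9239/8192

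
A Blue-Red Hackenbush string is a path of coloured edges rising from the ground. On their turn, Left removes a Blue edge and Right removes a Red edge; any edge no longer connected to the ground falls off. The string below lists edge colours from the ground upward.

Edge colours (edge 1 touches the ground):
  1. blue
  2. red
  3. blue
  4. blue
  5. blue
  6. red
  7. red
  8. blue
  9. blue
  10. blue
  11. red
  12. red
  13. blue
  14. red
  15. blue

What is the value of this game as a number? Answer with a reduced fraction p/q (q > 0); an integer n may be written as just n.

14795/16384

Recurse on prefixes of the 15-edge string blue red blue blue blue red red blue blue blue red red blue red blue:
value_1 [b]  L=[0]  R=[∅]  -> 1
value_2 [br]  L=[0]  R=[1]  -> 1/2
value_3 [brb]  L=[0; 1/2]  R=[1]  -> 3/4
value_4 [brbb]  L=[0; 1/2; 3/4]  R=[1]  -> 7/8
value_5 [brbbb]  L=[0; 1/2; 3/4; 7/8]  R=[1]  -> 15/16
value_6 [brbbbr]  L=[0; 1/2; 3/4; 7/8]  R=[15/16; 1]  -> 29/32
value_7 [brbbbrr]  L=[0; 1/2; 3/4; 7/8]  R=[29/32; 15/16; 1]  -> 57/64
value_8 [brbbbrrb]  L=[0; 1/2; 3/4; 7/8; 57/64]  R=[29/32; 15/16; 1]  -> 115/128
value_9 [brbbbrrbb]  L=[0; 1/2; 3/4; 7/8; 57/64; 115/128]  R=[29/32; 15/16; 1]  -> 231/256
value_10 [brbbbrrbbb]  L=[0; 1/2; 3/4; 7/8; 57/64; 115/128; 231/256]  R=[29/32; 15/16; 1]  -> 463/512
value_11 [brbbbrrbbbr]  L=[0; 1/2; 3/4; 7/8; 57/64; 115/128; 231/256]  R=[463/512; 29/32; 15/16; 1]  -> 925/1024
value_12 [brbbbrrbbbrr]  L=[0; 1/2; 3/4; 7/8; 57/64; 115/128; 231/256]  R=[925/1024; 463/512; 29/32; 15/16; 1]  -> 1849/2048
value_13 [brbbbrrbbbrrb]  L=[0; 1/2; 3/4; 7/8; 57/64; 115/128; 231/256; 1849/2048]  R=[925/1024; 463/512; 29/32; 15/16; 1]  -> 3699/4096
value_14 [brbbbrrbbbrrbr]  L=[0; 1/2; 3/4; 7/8; 57/64; 115/128; 231/256; 1849/2048]  R=[3699/4096; 925/1024; 463/512; 29/32; 15/16; 1]  -> 7397/8192
value_15 [brbbbrrbbbrrbrb]  L=[0; 1/2; 3/4; 7/8; 57/64; 115/128; 231/256; 1849/2048; 7397/8192]  R=[3699/4096; 925/1024; 463/512; 29/32; 15/16; 1]  -> 14795/16384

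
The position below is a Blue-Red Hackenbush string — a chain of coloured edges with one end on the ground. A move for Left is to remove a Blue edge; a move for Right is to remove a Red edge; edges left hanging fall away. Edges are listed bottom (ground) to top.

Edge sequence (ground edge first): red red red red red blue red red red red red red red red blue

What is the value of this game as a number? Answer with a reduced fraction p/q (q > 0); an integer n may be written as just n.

g_1 [r]  L=[]  R=[0]  — -1
g_2 [rr]  L=[]  R=[-1 0]  — -2
g_3 [rrr]  L=[]  R=[-2 -1 0]  — -3
g_4 [rrrr]  L=[]  R=[-3 -2 -1 0]  — -4
g_5 [rrrrr]  L=[]  R=[-4 -3 -2 -1 0]  — -5
g_6 [rrrrrb]  L=[-5]  R=[-4 -3 -2 -1 0]  — -9/2
g_7 [rrrrrbr]  L=[-5]  R=[-9/2 -4 -3 -2 -1 0]  — -19/4
g_8 [rrrrrbrr]  L=[-5]  R=[-19/4 -9/2 -4 -3 -2 -1 0]  — -39/8
g_9 [rrrrrbrrr]  L=[-5]  R=[-39/8 -19/4 -9/2 -4 -3 -2 -1 0]  — -79/16
g_10 [rrrrrbrrrr]  L=[-5]  R=[-79/16 -39/8 -19/4 -9/2 -4 -3 -2 -1 0]  — -159/32
g_11 [rrrrrbrrrrr]  L=[-5]  R=[-159/32 -79/16 -39/8 -19/4 -9/2 -4 -3 -2 -1 0]  — -319/64
g_12 [rrrrrbrrrrrr]  L=[-5]  R=[-319/64 -159/32 -79/16 -39/8 -19/4 -9/2 -4 -3 -2 -1 0]  — -639/128
g_13 [rrrrrbrrrrrrr]  L=[-5]  R=[-639/128 -319/64 -159/32 -79/16 -39/8 -19/4 -9/2 -4 -3 -2 -1 0]  — -1279/256
g_14 [rrrrrbrrrrrrrr]  L=[-5]  R=[-1279/256 -639/128 -319/64 -159/32 -79/16 -39/8 -19/4 -9/2 -4 -3 -2 -1 0]  — -2559/512
g_15 [rrrrrbrrrrrrrrb]  L=[-5 -2559/512]  R=[-1279/256 -639/128 -319/64 -159/32 -79/16 -39/8 -19/4 -9/2 -4 -3 -2 -1 0]  — -5117/1024

-5117/1024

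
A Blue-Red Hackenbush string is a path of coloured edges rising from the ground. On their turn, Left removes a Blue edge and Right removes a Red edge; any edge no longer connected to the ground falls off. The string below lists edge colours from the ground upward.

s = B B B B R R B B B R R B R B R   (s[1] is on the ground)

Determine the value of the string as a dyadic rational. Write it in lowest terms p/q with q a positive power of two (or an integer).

edge 1 of 15 (B): { 0 | · } ⇒ 1
edge 2 of 15 (B): { 0,1 | · } ⇒ 2
edge 3 of 15 (B): { 0,1,2 | · } ⇒ 3
edge 4 of 15 (B): { 0,1,2,3 | · } ⇒ 4
edge 5 of 15 (R): { 0,1,2,3 | 4 } ⇒ 7/2
edge 6 of 15 (R): { 0,1,2,3 | 7/2,4 } ⇒ 13/4
edge 7 of 15 (B): { 0,1,2,3,13/4 | 7/2,4 } ⇒ 27/8
edge 8 of 15 (B): { 0,1,2,3,13/4,27/8 | 7/2,4 } ⇒ 55/16
edge 9 of 15 (B): { 0,1,2,3,13/4,27/8,55/16 | 7/2,4 } ⇒ 111/32
edge 10 of 15 (R): { 0,1,2,3,13/4,27/8,55/16 | 111/32,7/2,4 } ⇒ 221/64
edge 11 of 15 (R): { 0,1,2,3,13/4,27/8,55/16 | 221/64,111/32,7/2,4 } ⇒ 441/128
edge 12 of 15 (B): { 0,1,2,3,13/4,27/8,55/16,441/128 | 221/64,111/32,7/2,4 } ⇒ 883/256
edge 13 of 15 (R): { 0,1,2,3,13/4,27/8,55/16,441/128 | 883/256,221/64,111/32,7/2,4 } ⇒ 1765/512
edge 14 of 15 (B): { 0,1,2,3,13/4,27/8,55/16,441/128,1765/512 | 883/256,221/64,111/32,7/2,4 } ⇒ 3531/1024
edge 15 of 15 (R): { 0,1,2,3,13/4,27/8,55/16,441/128,1765/512 | 3531/1024,883/256,221/64,111/32,7/2,4 } ⇒ 7061/2048

7061/2048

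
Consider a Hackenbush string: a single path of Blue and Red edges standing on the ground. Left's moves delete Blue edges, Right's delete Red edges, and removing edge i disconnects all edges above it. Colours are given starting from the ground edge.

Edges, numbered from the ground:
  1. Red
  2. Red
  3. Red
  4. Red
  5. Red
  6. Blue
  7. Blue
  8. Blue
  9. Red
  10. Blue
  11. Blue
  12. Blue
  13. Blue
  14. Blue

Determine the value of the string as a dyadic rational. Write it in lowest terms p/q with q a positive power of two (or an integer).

1 of 14 · R · max L −∞ · min R 0 ⇒ -1
2 of 14 · RR · max L −∞ · min R -1 ⇒ -2
3 of 14 · RRR · max L −∞ · min R -2 ⇒ -3
4 of 14 · RRRR · max L −∞ · min R -3 ⇒ -4
5 of 14 · RRRRR · max L −∞ · min R -4 ⇒ -5
6 of 14 · RRRRRB · max L -5 · min R -4 ⇒ -9/2
7 of 14 · RRRRRBB · max L -9/2 · min R -4 ⇒ -17/4
8 of 14 · RRRRRBBB · max L -17/4 · min R -4 ⇒ -33/8
9 of 14 · RRRRRBBBR · max L -17/4 · min R -33/8 ⇒ -67/16
10 of 14 · RRRRRBBBRB · max L -67/16 · min R -33/8 ⇒ -133/32
11 of 14 · RRRRRBBBRBB · max L -133/32 · min R -33/8 ⇒ -265/64
12 of 14 · RRRRRBBBRBBB · max L -265/64 · min R -33/8 ⇒ -529/128
13 of 14 · RRRRRBBBRBBBB · max L -529/128 · min R -33/8 ⇒ -1057/256
14 of 14 · RRRRRBBBRBBBBB · max L -1057/256 · min R -33/8 ⇒ -2113/512

-2113/512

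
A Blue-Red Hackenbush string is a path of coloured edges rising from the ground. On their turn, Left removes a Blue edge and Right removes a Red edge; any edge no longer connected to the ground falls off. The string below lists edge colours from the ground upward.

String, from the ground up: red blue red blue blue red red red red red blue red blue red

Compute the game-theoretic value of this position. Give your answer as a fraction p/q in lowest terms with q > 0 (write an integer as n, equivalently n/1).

-5099/8192

G_1 [r]  L=[—]  R=[0]  = -1
G_2 [rb]  L=[-1]  R=[0]  = -1/2
G_3 [rbr]  L=[-1]  R=[-1/2, 0]  = -3/4
G_4 [rbrb]  L=[-1, -3/4]  R=[-1/2, 0]  = -5/8
G_5 [rbrbb]  L=[-1, -3/4, -5/8]  R=[-1/2, 0]  = -9/16
G_6 [rbrbbr]  L=[-1, -3/4, -5/8]  R=[-9/16, -1/2, 0]  = -19/32
G_7 [rbrbbrr]  L=[-1, -3/4, -5/8]  R=[-19/32, -9/16, -1/2, 0]  = -39/64
G_8 [rbrbbrrr]  L=[-1, -3/4, -5/8]  R=[-39/64, -19/32, -9/16, -1/2, 0]  = -79/128
G_9 [rbrbbrrrr]  L=[-1, -3/4, -5/8]  R=[-79/128, -39/64, -19/32, -9/16, -1/2, 0]  = -159/256
G_10 [rbrbbrrrrr]  L=[-1, -3/4, -5/8]  R=[-159/256, -79/128, -39/64, -19/32, -9/16, -1/2, 0]  = -319/512
G_11 [rbrbbrrrrrb]  L=[-1, -3/4, -5/8, -319/512]  R=[-159/256, -79/128, -39/64, -19/32, -9/16, -1/2, 0]  = -637/1024
G_12 [rbrbbrrrrrbr]  L=[-1, -3/4, -5/8, -319/512]  R=[-637/1024, -159/256, -79/128, -39/64, -19/32, -9/16, -1/2, 0]  = -1275/2048
G_13 [rbrbbrrrrrbrb]  L=[-1, -3/4, -5/8, -319/512, -1275/2048]  R=[-637/1024, -159/256, -79/128, -39/64, -19/32, -9/16, -1/2, 0]  = -2549/4096
G_14 [rbrbbrrrrrbrbr]  L=[-1, -3/4, -5/8, -319/512, -1275/2048]  R=[-2549/4096, -637/1024, -159/256, -79/128, -39/64, -19/32, -9/16, -1/2, 0]  = -5099/8192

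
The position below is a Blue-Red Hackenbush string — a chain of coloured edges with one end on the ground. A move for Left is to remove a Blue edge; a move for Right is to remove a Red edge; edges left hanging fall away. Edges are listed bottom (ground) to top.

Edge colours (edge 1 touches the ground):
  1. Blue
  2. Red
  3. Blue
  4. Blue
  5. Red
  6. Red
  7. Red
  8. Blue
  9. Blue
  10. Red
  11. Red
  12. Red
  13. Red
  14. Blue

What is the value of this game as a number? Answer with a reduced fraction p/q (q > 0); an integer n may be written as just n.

Build value(s[:k]) for k = 1..14, string s = Blue Red Blue Blue Red Red Red Blue Blue Red Red Red Red Blue.
value(B) = { 0 | (no moves) } ⇒ 1
value(BR) = { 0 | 1 } ⇒ 1/2
value(BRB) = { 0 1/2 | 1 } ⇒ 3/4
value(BRBB) = { 0 1/2 3/4 | 1 } ⇒ 7/8
value(BRBBR) = { 0 1/2 3/4 | 7/8 1 } ⇒ 13/16
value(BRBBRR) = { 0 1/2 3/4 | 13/16 7/8 1 } ⇒ 25/32
value(BRBBRRR) = { 0 1/2 3/4 | 25/32 13/16 7/8 1 } ⇒ 49/64
value(BRBBRRRB) = { 0 1/2 3/4 49/64 | 25/32 13/16 7/8 1 } ⇒ 99/128
value(BRBBRRRBB) = { 0 1/2 3/4 49/64 99/128 | 25/32 13/16 7/8 1 } ⇒ 199/256
value(BRBBRRRBBR) = { 0 1/2 3/4 49/64 99/128 | 199/256 25/32 13/16 7/8 1 } ⇒ 397/512
value(BRBBRRRBBRR) = { 0 1/2 3/4 49/64 99/128 | 397/512 199/256 25/32 13/16 7/8 1 } ⇒ 793/1024
value(BRBBRRRBBRRR) = { 0 1/2 3/4 49/64 99/128 | 793/1024 397/512 199/256 25/32 13/16 7/8 1 } ⇒ 1585/2048
value(BRBBRRRBBRRRR) = { 0 1/2 3/4 49/64 99/128 | 1585/2048 793/1024 397/512 199/256 25/32 13/16 7/8 1 } ⇒ 3169/4096
value(BRBBRRRBBRRRRB) = { 0 1/2 3/4 49/64 99/128 3169/4096 | 1585/2048 793/1024 397/512 199/256 25/32 13/16 7/8 1 } ⇒ 6339/8192

6339/8192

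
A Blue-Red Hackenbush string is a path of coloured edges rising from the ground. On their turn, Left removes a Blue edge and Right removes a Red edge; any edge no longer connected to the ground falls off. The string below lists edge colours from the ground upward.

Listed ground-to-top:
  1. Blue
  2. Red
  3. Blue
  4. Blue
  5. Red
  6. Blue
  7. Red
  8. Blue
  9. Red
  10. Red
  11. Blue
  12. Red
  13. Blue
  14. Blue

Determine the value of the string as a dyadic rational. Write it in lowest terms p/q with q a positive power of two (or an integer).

B: Left { 0 }, Right { (no moves) } = simplest 1
BR: Left { 0 }, Right { 1 } = simplest 1/2
BRB: Left { 0,1/2 }, Right { 1 } = simplest 3/4
BRBB: Left { 0,1/2,3/4 }, Right { 1 } = simplest 7/8
BRBBR: Left { 0,1/2,3/4 }, Right { 7/8,1 } = simplest 13/16
BRBBRB: Left { 0,1/2,3/4,13/16 }, Right { 7/8,1 } = simplest 27/32
BRBBRBR: Left { 0,1/2,3/4,13/16 }, Right { 27/32,7/8,1 } = simplest 53/64
BRBBRBRB: Left { 0,1/2,3/4,13/16,53/64 }, Right { 27/32,7/8,1 } = simplest 107/128
BRBBRBRBR: Left { 0,1/2,3/4,13/16,53/64 }, Right { 107/128,27/32,7/8,1 } = simplest 213/256
BRBBRBRBRR: Left { 0,1/2,3/4,13/16,53/64 }, Right { 213/256,107/128,27/32,7/8,1 } = simplest 425/512
BRBBRBRBRRB: Left { 0,1/2,3/4,13/16,53/64,425/512 }, Right { 213/256,107/128,27/32,7/8,1 } = simplest 851/1024
BRBBRBRBRRBR: Left { 0,1/2,3/4,13/16,53/64,425/512 }, Right { 851/1024,213/256,107/128,27/32,7/8,1 } = simplest 1701/2048
BRBBRBRBRRBRB: Left { 0,1/2,3/4,13/16,53/64,425/512,1701/2048 }, Right { 851/1024,213/256,107/128,27/32,7/8,1 } = simplest 3403/4096
BRBBRBRBRRBRBB: Left { 0,1/2,3/4,13/16,53/64,425/512,1701/2048,3403/4096 }, Right { 851/1024,213/256,107/128,27/32,7/8,1 } = simplest 6807/8192

6807/8192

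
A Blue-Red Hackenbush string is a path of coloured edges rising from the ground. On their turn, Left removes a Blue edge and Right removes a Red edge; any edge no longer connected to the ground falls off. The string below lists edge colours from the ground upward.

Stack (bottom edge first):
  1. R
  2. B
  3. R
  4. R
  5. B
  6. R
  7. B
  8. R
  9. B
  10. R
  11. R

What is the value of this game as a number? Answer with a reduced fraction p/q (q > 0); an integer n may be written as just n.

-855/1024

R: Left { · }, Right { 0 } so simplest -1
RB: Left { -1 }, Right { 0 } so simplest -1/2
RBR: Left { -1 }, Right { -1/2; 0 } so simplest -3/4
RBRR: Left { -1 }, Right { -3/4; -1/2; 0 } so simplest -7/8
RBRRB: Left { -1; -7/8 }, Right { -3/4; -1/2; 0 } so simplest -13/16
RBRRBR: Left { -1; -7/8 }, Right { -13/16; -3/4; -1/2; 0 } so simplest -27/32
RBRRBRB: Left { -1; -7/8; -27/32 }, Right { -13/16; -3/4; -1/2; 0 } so simplest -53/64
RBRRBRBR: Left { -1; -7/8; -27/32 }, Right { -53/64; -13/16; -3/4; -1/2; 0 } so simplest -107/128
RBRRBRBRB: Left { -1; -7/8; -27/32; -107/128 }, Right { -53/64; -13/16; -3/4; -1/2; 0 } so simplest -213/256
RBRRBRBRBR: Left { -1; -7/8; -27/32; -107/128 }, Right { -213/256; -53/64; -13/16; -3/4; -1/2; 0 } so simplest -427/512
RBRRBRBRBRR: Left { -1; -7/8; -27/32; -107/128 }, Right { -427/512; -213/256; -53/64; -13/16; -3/4; -1/2; 0 } so simplest -855/1024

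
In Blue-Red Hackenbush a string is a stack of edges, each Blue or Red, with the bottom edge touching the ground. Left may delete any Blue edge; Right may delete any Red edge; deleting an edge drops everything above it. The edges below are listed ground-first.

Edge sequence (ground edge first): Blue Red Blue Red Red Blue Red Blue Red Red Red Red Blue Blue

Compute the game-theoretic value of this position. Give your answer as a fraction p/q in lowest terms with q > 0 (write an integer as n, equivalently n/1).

4743/8192

edge 1 of 14 (Blue): { 0 | — } gives 1
edge 2 of 14 (Red): { 0 | 1 } gives 1/2
edge 3 of 14 (Blue): { 0, 1/2 | 1 } gives 3/4
edge 4 of 14 (Red): { 0, 1/2 | 3/4, 1 } gives 5/8
edge 5 of 14 (Red): { 0, 1/2 | 5/8, 3/4, 1 } gives 9/16
edge 6 of 14 (Blue): { 0, 1/2, 9/16 | 5/8, 3/4, 1 } gives 19/32
edge 7 of 14 (Red): { 0, 1/2, 9/16 | 19/32, 5/8, 3/4, 1 } gives 37/64
edge 8 of 14 (Blue): { 0, 1/2, 9/16, 37/64 | 19/32, 5/8, 3/4, 1 } gives 75/128
edge 9 of 14 (Red): { 0, 1/2, 9/16, 37/64 | 75/128, 19/32, 5/8, 3/4, 1 } gives 149/256
edge 10 of 14 (Red): { 0, 1/2, 9/16, 37/64 | 149/256, 75/128, 19/32, 5/8, 3/4, 1 } gives 297/512
edge 11 of 14 (Red): { 0, 1/2, 9/16, 37/64 | 297/512, 149/256, 75/128, 19/32, 5/8, 3/4, 1 } gives 593/1024
edge 12 of 14 (Red): { 0, 1/2, 9/16, 37/64 | 593/1024, 297/512, 149/256, 75/128, 19/32, 5/8, 3/4, 1 } gives 1185/2048
edge 13 of 14 (Blue): { 0, 1/2, 9/16, 37/64, 1185/2048 | 593/1024, 297/512, 149/256, 75/128, 19/32, 5/8, 3/4, 1 } gives 2371/4096
edge 14 of 14 (Blue): { 0, 1/2, 9/16, 37/64, 1185/2048, 2371/4096 | 593/1024, 297/512, 149/256, 75/128, 19/32, 5/8, 3/4, 1 } gives 4743/8192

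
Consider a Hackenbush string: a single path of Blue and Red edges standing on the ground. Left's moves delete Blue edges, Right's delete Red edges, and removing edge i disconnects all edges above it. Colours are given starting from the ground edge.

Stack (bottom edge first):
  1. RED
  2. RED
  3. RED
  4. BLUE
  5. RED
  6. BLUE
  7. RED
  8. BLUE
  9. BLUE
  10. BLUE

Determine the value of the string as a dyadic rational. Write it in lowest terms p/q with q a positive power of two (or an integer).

Build g(s[:k]) for k = 1..10, string s = RED RED RED BLUE RED BLUE RED BLUE BLUE BLUE.
step 1: add RED to get R; options L={ ∅ } R={ 0 } → -1
step 2: add RED to get RR; options L={ ∅ } R={ -1, 0 } → -2
step 3: add RED to get RRR; options L={ ∅ } R={ -2, -1, 0 } → -3
step 4: add BLUE to get RRRB; options L={ -3 } R={ -2, -1, 0 } → -5/2
step 5: add RED to get RRRBR; options L={ -3 } R={ -5/2, -2, -1, 0 } → -11/4
step 6: add BLUE to get RRRBRB; options L={ -3, -11/4 } R={ -5/2, -2, -1, 0 } → -21/8
step 7: add RED to get RRRBRBR; options L={ -3, -11/4 } R={ -21/8, -5/2, -2, -1, 0 } → -43/16
step 8: add BLUE to get RRRBRBRB; options L={ -3, -11/4, -43/16 } R={ -21/8, -5/2, -2, -1, 0 } → -85/32
step 9: add BLUE to get RRRBRBRBB; options L={ -3, -11/4, -43/16, -85/32 } R={ -21/8, -5/2, -2, -1, 0 } → -169/64
step 10: add BLUE to get RRRBRBRBBB; options L={ -3, -11/4, -43/16, -85/32, -169/64 } R={ -21/8, -5/2, -2, -1, 0 } → -337/128

-337/128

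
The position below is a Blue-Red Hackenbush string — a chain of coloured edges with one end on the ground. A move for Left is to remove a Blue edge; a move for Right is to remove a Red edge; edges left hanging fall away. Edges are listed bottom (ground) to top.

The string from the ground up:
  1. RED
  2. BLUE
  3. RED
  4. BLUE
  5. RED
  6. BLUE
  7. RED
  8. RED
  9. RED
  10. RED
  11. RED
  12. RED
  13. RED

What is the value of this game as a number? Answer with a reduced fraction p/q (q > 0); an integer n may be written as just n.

1 of 13 · R · max L −∞ · min R 0 => -1
2 of 13 · RB · max L -1 · min R 0 => -1/2
3 of 13 · RBR · max L -1 · min R -1/2 => -3/4
4 of 13 · RBRB · max L -3/4 · min R -1/2 => -5/8
5 of 13 · RBRBR · max L -3/4 · min R -5/8 => -11/16
6 of 13 · RBRBRB · max L -11/16 · min R -5/8 => -21/32
7 of 13 · RBRBRBR · max L -11/16 · min R -21/32 => -43/64
8 of 13 · RBRBRBRR · max L -11/16 · min R -43/64 => -87/128
9 of 13 · RBRBRBRRR · max L -11/16 · min R -87/128 => -175/256
10 of 13 · RBRBRBRRRR · max L -11/16 · min R -175/256 => -351/512
11 of 13 · RBRBRBRRRRR · max L -11/16 · min R -351/512 => -703/1024
12 of 13 · RBRBRBRRRRRR · max L -11/16 · min R -703/1024 => -1407/2048
13 of 13 · RBRBRBRRRRRRR · max L -11/16 · min R -1407/2048 => -2815/4096

-2815/4096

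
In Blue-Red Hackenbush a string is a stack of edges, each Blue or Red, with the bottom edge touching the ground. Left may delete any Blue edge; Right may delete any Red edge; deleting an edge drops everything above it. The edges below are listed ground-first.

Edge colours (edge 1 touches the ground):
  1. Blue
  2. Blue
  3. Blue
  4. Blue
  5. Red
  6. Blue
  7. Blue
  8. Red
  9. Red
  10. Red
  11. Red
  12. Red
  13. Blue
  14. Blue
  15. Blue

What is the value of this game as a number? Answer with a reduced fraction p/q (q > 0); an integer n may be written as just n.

1 of 15 · B · max L 0 · min R +∞ = 1
2 of 15 · BB · max L 1 · min R +∞ = 2
3 of 15 · BBB · max L 2 · min R +∞ = 3
4 of 15 · BBBB · max L 3 · min R +∞ = 4
5 of 15 · BBBBR · max L 3 · min R 4 = 7/2
6 of 15 · BBBBRB · max L 7/2 · min R 4 = 15/4
7 of 15 · BBBBRBB · max L 15/4 · min R 4 = 31/8
8 of 15 · BBBBRBBR · max L 15/4 · min R 31/8 = 61/16
9 of 15 · BBBBRBBRR · max L 15/4 · min R 61/16 = 121/32
10 of 15 · BBBBRBBRRR · max L 15/4 · min R 121/32 = 241/64
11 of 15 · BBBBRBBRRRR · max L 15/4 · min R 241/64 = 481/128
12 of 15 · BBBBRBBRRRRR · max L 15/4 · min R 481/128 = 961/256
13 of 15 · BBBBRBBRRRRRB · max L 961/256 · min R 481/128 = 1923/512
14 of 15 · BBBBRBBRRRRRBB · max L 1923/512 · min R 481/128 = 3847/1024
15 of 15 · BBBBRBBRRRRRBBB · max L 3847/1024 · min R 481/128 = 7695/2048

7695/2048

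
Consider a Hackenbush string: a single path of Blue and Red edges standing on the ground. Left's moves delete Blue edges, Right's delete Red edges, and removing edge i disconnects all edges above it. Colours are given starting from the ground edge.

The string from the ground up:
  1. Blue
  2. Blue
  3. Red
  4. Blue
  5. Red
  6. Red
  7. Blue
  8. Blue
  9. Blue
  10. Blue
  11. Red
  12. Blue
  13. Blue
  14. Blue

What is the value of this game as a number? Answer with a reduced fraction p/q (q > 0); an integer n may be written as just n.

6639/4096

B: Left { 0 }, Right {  } so simplest 1
BB: Left { 0,1 }, Right {  } so simplest 2
BBR: Left { 0,1 }, Right { 2 } so simplest 3/2
BBRB: Left { 0,1,3/2 }, Right { 2 } so simplest 7/4
BBRBR: Left { 0,1,3/2 }, Right { 7/4,2 } so simplest 13/8
BBRBRR: Left { 0,1,3/2 }, Right { 13/8,7/4,2 } so simplest 25/16
BBRBRRB: Left { 0,1,3/2,25/16 }, Right { 13/8,7/4,2 } so simplest 51/32
BBRBRRBB: Left { 0,1,3/2,25/16,51/32 }, Right { 13/8,7/4,2 } so simplest 103/64
BBRBRRBBB: Left { 0,1,3/2,25/16,51/32,103/64 }, Right { 13/8,7/4,2 } so simplest 207/128
BBRBRRBBBB: Left { 0,1,3/2,25/16,51/32,103/64,207/128 }, Right { 13/8,7/4,2 } so simplest 415/256
BBRBRRBBBBR: Left { 0,1,3/2,25/16,51/32,103/64,207/128 }, Right { 415/256,13/8,7/4,2 } so simplest 829/512
BBRBRRBBBBRB: Left { 0,1,3/2,25/16,51/32,103/64,207/128,829/512 }, Right { 415/256,13/8,7/4,2 } so simplest 1659/1024
BBRBRRBBBBRBB: Left { 0,1,3/2,25/16,51/32,103/64,207/128,829/512,1659/1024 }, Right { 415/256,13/8,7/4,2 } so simplest 3319/2048
BBRBRRBBBBRBBB: Left { 0,1,3/2,25/16,51/32,103/64,207/128,829/512,1659/1024,3319/2048 }, Right { 415/256,13/8,7/4,2 } so simplest 6639/4096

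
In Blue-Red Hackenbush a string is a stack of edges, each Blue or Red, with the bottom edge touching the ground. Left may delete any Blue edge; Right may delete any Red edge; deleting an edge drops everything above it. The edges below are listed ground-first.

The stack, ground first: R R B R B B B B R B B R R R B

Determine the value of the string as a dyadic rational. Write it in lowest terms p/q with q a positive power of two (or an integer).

-12445/8192

Recurse on prefixes of the 15-edge string R R B R B B B B R B B R R R B:
edge 1 of 15 (R): { (no moves) | 0 } → -1
edge 2 of 15 (R): { (no moves) | -1 0 } → -2
edge 3 of 15 (B): { -2 | -1 0 } → -3/2
edge 4 of 15 (R): { -2 | -3/2 -1 0 } → -7/4
edge 5 of 15 (B): { -2 -7/4 | -3/2 -1 0 } → -13/8
edge 6 of 15 (B): { -2 -7/4 -13/8 | -3/2 -1 0 } → -25/16
edge 7 of 15 (B): { -2 -7/4 -13/8 -25/16 | -3/2 -1 0 } → -49/32
edge 8 of 15 (B): { -2 -7/4 -13/8 -25/16 -49/32 | -3/2 -1 0 } → -97/64
edge 9 of 15 (R): { -2 -7/4 -13/8 -25/16 -49/32 | -97/64 -3/2 -1 0 } → -195/128
edge 10 of 15 (B): { -2 -7/4 -13/8 -25/16 -49/32 -195/128 | -97/64 -3/2 -1 0 } → -389/256
edge 11 of 15 (B): { -2 -7/4 -13/8 -25/16 -49/32 -195/128 -389/256 | -97/64 -3/2 -1 0 } → -777/512
edge 12 of 15 (R): { -2 -7/4 -13/8 -25/16 -49/32 -195/128 -389/256 | -777/512 -97/64 -3/2 -1 0 } → -1555/1024
edge 13 of 15 (R): { -2 -7/4 -13/8 -25/16 -49/32 -195/128 -389/256 | -1555/1024 -777/512 -97/64 -3/2 -1 0 } → -3111/2048
edge 14 of 15 (R): { -2 -7/4 -13/8 -25/16 -49/32 -195/128 -389/256 | -3111/2048 -1555/1024 -777/512 -97/64 -3/2 -1 0 } → -6223/4096
edge 15 of 15 (B): { -2 -7/4 -13/8 -25/16 -49/32 -195/128 -389/256 -6223/4096 | -3111/2048 -1555/1024 -777/512 -97/64 -3/2 -1 0 } → -12445/8192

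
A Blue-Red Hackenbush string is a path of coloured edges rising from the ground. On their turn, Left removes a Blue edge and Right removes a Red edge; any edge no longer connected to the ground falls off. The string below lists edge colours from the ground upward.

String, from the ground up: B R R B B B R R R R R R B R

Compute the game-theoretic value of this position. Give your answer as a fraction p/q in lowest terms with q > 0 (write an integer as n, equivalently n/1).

Prefix values for B R R B B B R R R R R R B R via {L|R} + simplicity:
B: Left { 0 }, Right {  } = simplest 1
BR: Left { 0 }, Right { 1 } = simplest 1/2
BRR: Left { 0 }, Right { 1/2, 1 } = simplest 1/4
BRRB: Left { 0, 1/4 }, Right { 1/2, 1 } = simplest 3/8
BRRBB: Left { 0, 1/4, 3/8 }, Right { 1/2, 1 } = simplest 7/16
BRRBBB: Left { 0, 1/4, 3/8, 7/16 }, Right { 1/2, 1 } = simplest 15/32
BRRBBBR: Left { 0, 1/4, 3/8, 7/16 }, Right { 15/32, 1/2, 1 } = simplest 29/64
BRRBBBRR: Left { 0, 1/4, 3/8, 7/16 }, Right { 29/64, 15/32, 1/2, 1 } = simplest 57/128
BRRBBBRRR: Left { 0, 1/4, 3/8, 7/16 }, Right { 57/128, 29/64, 15/32, 1/2, 1 } = simplest 113/256
BRRBBBRRRR: Left { 0, 1/4, 3/8, 7/16 }, Right { 113/256, 57/128, 29/64, 15/32, 1/2, 1 } = simplest 225/512
BRRBBBRRRRR: Left { 0, 1/4, 3/8, 7/16 }, Right { 225/512, 113/256, 57/128, 29/64, 15/32, 1/2, 1 } = simplest 449/1024
BRRBBBRRRRRR: Left { 0, 1/4, 3/8, 7/16 }, Right { 449/1024, 225/512, 113/256, 57/128, 29/64, 15/32, 1/2, 1 } = simplest 897/2048
BRRBBBRRRRRRB: Left { 0, 1/4, 3/8, 7/16, 897/2048 }, Right { 449/1024, 225/512, 113/256, 57/128, 29/64, 15/32, 1/2, 1 } = simplest 1795/4096
BRRBBBRRRRRRBR: Left { 0, 1/4, 3/8, 7/16, 897/2048 }, Right { 1795/4096, 449/1024, 225/512, 113/256, 57/128, 29/64, 15/32, 1/2, 1 } = simplest 3589/8192

3589/8192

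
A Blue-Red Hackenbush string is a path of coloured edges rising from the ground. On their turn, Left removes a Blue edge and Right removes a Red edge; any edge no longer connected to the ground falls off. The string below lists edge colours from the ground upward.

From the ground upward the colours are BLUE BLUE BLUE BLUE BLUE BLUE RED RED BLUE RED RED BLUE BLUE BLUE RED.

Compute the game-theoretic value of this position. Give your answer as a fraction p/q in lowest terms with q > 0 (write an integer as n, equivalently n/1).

B: Left { 0 }, Right {  } -> simplest 1
BB: Left { 0; 1 }, Right {  } -> simplest 2
BBB: Left { 0; 1; 2 }, Right {  } -> simplest 3
BBBB: Left { 0; 1; 2; 3 }, Right {  } -> simplest 4
BBBBB: Left { 0; 1; 2; 3; 4 }, Right {  } -> simplest 5
BBBBBB: Left { 0; 1; 2; 3; 4; 5 }, Right {  } -> simplest 6
BBBBBBR: Left { 0; 1; 2; 3; 4; 5 }, Right { 6 } -> simplest 11/2
BBBBBBRR: Left { 0; 1; 2; 3; 4; 5 }, Right { 11/2; 6 } -> simplest 21/4
BBBBBBRRB: Left { 0; 1; 2; 3; 4; 5; 21/4 }, Right { 11/2; 6 } -> simplest 43/8
BBBBBBRRBR: Left { 0; 1; 2; 3; 4; 5; 21/4 }, Right { 43/8; 11/2; 6 } -> simplest 85/16
BBBBBBRRBRR: Left { 0; 1; 2; 3; 4; 5; 21/4 }, Right { 85/16; 43/8; 11/2; 6 } -> simplest 169/32
BBBBBBRRBRRB: Left { 0; 1; 2; 3; 4; 5; 21/4; 169/32 }, Right { 85/16; 43/8; 11/2; 6 } -> simplest 339/64
BBBBBBRRBRRBB: Left { 0; 1; 2; 3; 4; 5; 21/4; 169/32; 339/64 }, Right { 85/16; 43/8; 11/2; 6 } -> simplest 679/128
BBBBBBRRBRRBBB: Left { 0; 1; 2; 3; 4; 5; 21/4; 169/32; 339/64; 679/128 }, Right { 85/16; 43/8; 11/2; 6 } -> simplest 1359/256
BBBBBBRRBRRBBBR: Left { 0; 1; 2; 3; 4; 5; 21/4; 169/32; 339/64; 679/128 }, Right { 1359/256; 85/16; 43/8; 11/2; 6 } -> simplest 2717/512

2717/512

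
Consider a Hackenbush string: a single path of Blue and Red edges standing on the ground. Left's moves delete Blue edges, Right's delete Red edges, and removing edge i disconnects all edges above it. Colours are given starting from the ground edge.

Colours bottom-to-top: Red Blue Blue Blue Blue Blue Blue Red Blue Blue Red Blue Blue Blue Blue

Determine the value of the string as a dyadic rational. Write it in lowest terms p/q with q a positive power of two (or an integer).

-289/16384

Recurse on prefixes of the 15-edge string Red Blue Blue Blue Blue Blue Blue Red Blue Blue Red Blue Blue Blue Blue:
1 of 15 · R · max L −∞ · min R 0 so -1
2 of 15 · RB · max L -1 · min R 0 so -1/2
3 of 15 · RBB · max L -1/2 · min R 0 so -1/4
4 of 15 · RBBB · max L -1/4 · min R 0 so -1/8
5 of 15 · RBBBB · max L -1/8 · min R 0 so -1/16
6 of 15 · RBBBBB · max L -1/16 · min R 0 so -1/32
7 of 15 · RBBBBBB · max L -1/32 · min R 0 so -1/64
8 of 15 · RBBBBBBR · max L -1/32 · min R -1/64 so -3/128
9 of 15 · RBBBBBBRB · max L -3/128 · min R -1/64 so -5/256
10 of 15 · RBBBBBBRBB · max L -5/256 · min R -1/64 so -9/512
11 of 15 · RBBBBBBRBBR · max L -5/256 · min R -9/512 so -19/1024
12 of 15 · RBBBBBBRBBRB · max L -19/1024 · min R -9/512 so -37/2048
13 of 15 · RBBBBBBRBBRBB · max L -37/2048 · min R -9/512 so -73/4096
14 of 15 · RBBBBBBRBBRBBB · max L -73/4096 · min R -9/512 so -145/8192
15 of 15 · RBBBBBBRBBRBBBB · max L -145/8192 · min R -9/512 so -289/16384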